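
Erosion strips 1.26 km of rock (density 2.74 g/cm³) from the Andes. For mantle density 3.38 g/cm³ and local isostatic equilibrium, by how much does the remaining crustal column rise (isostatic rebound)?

Unloading: uplift u = e ρ_c/ρ_m = 1.26 km × 2.74/3.38 = 1.02 km.

1.02 km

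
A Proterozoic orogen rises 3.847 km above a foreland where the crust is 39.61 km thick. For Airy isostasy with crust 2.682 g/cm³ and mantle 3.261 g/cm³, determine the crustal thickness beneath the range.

Root depth r = h ρ_c / (ρ_m − ρ_c) = 3.847 km × 2.682 / 0.579 = 17.82 km.
Total thickness = T + h + r = 39.61 km + 3.847 km + 17.82 km = 61.3 km.

61.3 km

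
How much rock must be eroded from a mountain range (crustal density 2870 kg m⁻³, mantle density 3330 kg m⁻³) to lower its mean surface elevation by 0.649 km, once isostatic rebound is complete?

Net drop Δ = e − u = e − e ρ_c/ρ_m = e (ρ_m − ρ_c)/ρ_m.
e = Δ ρ_m/(ρ_m − ρ_c) = 0.649 km × 3330/460 = 4.7 km.

4.7 km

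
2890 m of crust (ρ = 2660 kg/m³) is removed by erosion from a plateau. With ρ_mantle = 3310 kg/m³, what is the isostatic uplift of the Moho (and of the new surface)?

Unloading: uplift u = e ρ_c/ρ_m = 2890 m × 2660/3310 = 2320 m.

2320 m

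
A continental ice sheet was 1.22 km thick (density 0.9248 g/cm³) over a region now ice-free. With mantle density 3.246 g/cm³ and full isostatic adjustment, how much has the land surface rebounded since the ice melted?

Removing the load lets mantle flow back in; uplift u satisfies ρ_ice t = ρ_m u.
u = t ρ_ice/ρ_m = 1.22 km × 0.9248/3.246 = 0.348 km.

0.348 km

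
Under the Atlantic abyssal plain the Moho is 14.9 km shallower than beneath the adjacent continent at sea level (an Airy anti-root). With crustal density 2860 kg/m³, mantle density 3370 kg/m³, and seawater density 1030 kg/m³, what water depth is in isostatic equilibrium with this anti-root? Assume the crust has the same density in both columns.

4.15 km

Replacing a thickness d of crust by seawater at the top must be balanced by replacing crust with mantle at the base: d (ρ_c − ρ_w) = a (ρ_m − ρ_c).
d = a (ρ_m − ρ_c)/(ρ_c − ρ_w) = 14.9 km × 510/1830 = 4.15 km.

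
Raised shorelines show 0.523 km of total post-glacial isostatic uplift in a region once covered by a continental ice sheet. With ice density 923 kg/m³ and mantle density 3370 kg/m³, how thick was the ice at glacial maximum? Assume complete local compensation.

1.91 km

u = t ρ_ice/ρ_m → t = u ρ_m/ρ_ice = 0.523 km × 3370/923 = 1.91 km.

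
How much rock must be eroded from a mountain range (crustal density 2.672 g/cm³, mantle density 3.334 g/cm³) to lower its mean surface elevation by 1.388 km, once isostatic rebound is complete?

6.99 km

Net drop Δ = e − u = e − e ρ_c/ρ_m = e (ρ_m − ρ_c)/ρ_m.
e = Δ ρ_m/(ρ_m − ρ_c) = 1.388 km × 3.334/0.662 = 6.99 km.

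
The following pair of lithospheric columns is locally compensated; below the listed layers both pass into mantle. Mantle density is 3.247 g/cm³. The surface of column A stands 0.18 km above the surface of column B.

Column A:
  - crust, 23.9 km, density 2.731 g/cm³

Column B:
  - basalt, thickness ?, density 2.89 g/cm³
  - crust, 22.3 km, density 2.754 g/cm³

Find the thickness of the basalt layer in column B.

2.11 km

Take the compensation level at the base of the deeper column (depth z_c below the surface of column A) and equate Σ ρ_i t_i down to z_c; mantle fills any gap and the z_c terms cancel.
Column A: 23.9×2.731 + (z_c − 23.9)×3.247
Column B: 0.18×0 + x×2.89 + 22.3×2.754 + (z_c − 0.18 − 22.3 − x)×3.247
The z_c×3.247 term appears on both sides and cancels. Collect the known terms of each column as K = Σ(ρt)_known − 3.247 × (depth of known layers): K_A = 65.2709 − 3.247×23.9 = −12.3324; K_B = 61.4142 − 3.247×(0.18 + 22.3) = −11.57836.
Balance: K_A = K_B − x×(3.247 − 2.89), so x = (K_B − K_A)/(3.247 − 2.89) = 0.75404/0.357 = 2.11 km.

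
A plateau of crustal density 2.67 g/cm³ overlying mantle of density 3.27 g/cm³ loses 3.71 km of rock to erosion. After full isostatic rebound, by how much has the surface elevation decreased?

Rebound u = e ρ_c/ρ_m = 3.71 km × 2.67/3.27 = 3.029 km.
Net surface drop = e − u = 3.71 km − 3.029 km = e (ρ_m − ρ_c)/ρ_m = 0.681 km.

0.681 km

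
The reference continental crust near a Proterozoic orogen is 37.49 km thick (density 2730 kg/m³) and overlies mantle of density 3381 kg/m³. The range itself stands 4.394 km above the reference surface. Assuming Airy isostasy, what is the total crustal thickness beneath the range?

Root depth r = h ρ_c / (ρ_m − ρ_c) = 4.394 km × 2730 / 651 = 18.43 km.
Total thickness = T + h + r = 37.49 km + 4.394 km + 18.43 km = 60.3 km.

60.3 km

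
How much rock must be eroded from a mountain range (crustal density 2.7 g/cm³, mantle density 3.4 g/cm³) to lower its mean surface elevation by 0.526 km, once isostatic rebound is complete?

2.55 km

Net drop Δ = e − u = e − e ρ_c/ρ_m = e (ρ_m − ρ_c)/ρ_m.
e = Δ ρ_m/(ρ_m − ρ_c) = 0.526 km × 3.4/0.7 = 2.55 km.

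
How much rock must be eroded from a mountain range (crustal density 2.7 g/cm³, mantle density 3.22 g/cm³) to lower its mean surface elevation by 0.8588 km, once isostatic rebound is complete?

5.32 km

Net drop Δ = e − u = e − e ρ_c/ρ_m = e (ρ_m − ρ_c)/ρ_m.
e = Δ ρ_m/(ρ_m − ρ_c) = 0.8588 km × 3.22/0.52 = 5.32 km.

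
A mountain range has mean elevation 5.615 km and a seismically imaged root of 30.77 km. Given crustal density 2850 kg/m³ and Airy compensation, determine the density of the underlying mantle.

3370 kg/m³

Airy balance: ρ_c h = (ρ_m − ρ_c) r → ρ_m = ρ_c (1 + h/r).
ρ_m = 2850 × (1 + 5.615 km/30.77 km) = 3370 kg/m³.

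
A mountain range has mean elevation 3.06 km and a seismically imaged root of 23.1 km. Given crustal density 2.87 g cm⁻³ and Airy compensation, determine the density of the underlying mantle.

Airy balance: ρ_c h = (ρ_m − ρ_c) r → ρ_m = ρ_c (1 + h/r).
ρ_m = 2.87 × (1 + 3.06 km/23.1 km) = 3.25 g cm⁻³.

3.25 g cm⁻³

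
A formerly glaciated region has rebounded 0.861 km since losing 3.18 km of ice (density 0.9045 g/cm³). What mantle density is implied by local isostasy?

3.34 g/cm³

ρ_m = ρ_ice t / u = 0.9045 × 3.18 km/0.861 km = 3.34 g/cm³.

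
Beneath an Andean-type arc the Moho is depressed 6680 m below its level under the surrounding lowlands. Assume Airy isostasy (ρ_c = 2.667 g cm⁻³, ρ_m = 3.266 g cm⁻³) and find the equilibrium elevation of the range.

1500 m

For local isostatic compensation: ρ_c h = (ρ_m − ρ_c) r.
h = r (ρ_m − ρ_c) / ρ_c = 6680 m × (3.266 − 2.667) / 2.667 = 1500 m.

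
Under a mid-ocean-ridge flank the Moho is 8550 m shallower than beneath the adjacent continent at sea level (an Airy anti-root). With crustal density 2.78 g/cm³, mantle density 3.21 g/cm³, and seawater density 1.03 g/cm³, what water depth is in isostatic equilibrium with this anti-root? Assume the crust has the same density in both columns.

Replacing a thickness d of crust by seawater at the top must be balanced by replacing crust with mantle at the base: d (ρ_c − ρ_w) = a (ρ_m − ρ_c).
d = a (ρ_m − ρ_c)/(ρ_c − ρ_w) = 8550 m × 0.43/1.75 = 2100 m.

2100 m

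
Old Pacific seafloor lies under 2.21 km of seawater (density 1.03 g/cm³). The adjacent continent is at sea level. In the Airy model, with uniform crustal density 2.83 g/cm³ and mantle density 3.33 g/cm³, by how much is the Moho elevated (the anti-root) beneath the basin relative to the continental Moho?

7.96 km

In Airy isostatic equilibrium: replacing crust with seawater at the top is compensated by replacing crust with mantle at the base: d (ρ_c − ρ_w) = a (ρ_m − ρ_c).
a = d (ρ_c − ρ_w)/(ρ_m − ρ_c) = 2.21 km × 1.8/0.5 = 7.96 km.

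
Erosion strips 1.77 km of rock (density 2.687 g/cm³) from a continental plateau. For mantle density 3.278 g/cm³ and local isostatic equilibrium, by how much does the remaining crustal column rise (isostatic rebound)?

Unloading: uplift u = e ρ_c/ρ_m = 1.77 km × 2.687/3.278 = 1.45 km.

1.45 km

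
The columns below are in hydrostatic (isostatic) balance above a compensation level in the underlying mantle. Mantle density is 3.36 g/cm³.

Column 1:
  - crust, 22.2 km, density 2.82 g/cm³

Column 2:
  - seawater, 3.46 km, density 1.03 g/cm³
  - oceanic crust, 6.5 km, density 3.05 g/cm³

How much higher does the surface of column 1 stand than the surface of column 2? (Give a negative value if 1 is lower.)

0.569 km

For any compensation level in the mantle, the mantle terms cancel and isostasy reduces to e = (Σt_1 − Σt_2) − (Σ(ρt)_1 − Σ(ρt)_2) / ρ_m.
Σt_1 = 22.2 km; Σt_2 = 9.96 km; Σ(ρt)_1 = 62.604; Σ(ρt)_2 = 23.3888 (in km·g/cm³).
e = (22.2 − 9.96) − (62.604 − 23.3888) / 3.36 = 0.569 km.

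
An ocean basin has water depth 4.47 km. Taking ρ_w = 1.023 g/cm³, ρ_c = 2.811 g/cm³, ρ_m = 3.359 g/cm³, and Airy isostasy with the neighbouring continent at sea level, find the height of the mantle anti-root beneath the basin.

14.6 km

Equating mass per unit area of the two columns: replacing crust with seawater at the top is compensated by replacing crust with mantle at the base: d (ρ_c − ρ_w) = a (ρ_m − ρ_c).
a = d (ρ_c − ρ_w)/(ρ_m − ρ_c) = 4.47 km × 1.788/0.548 = 14.6 km.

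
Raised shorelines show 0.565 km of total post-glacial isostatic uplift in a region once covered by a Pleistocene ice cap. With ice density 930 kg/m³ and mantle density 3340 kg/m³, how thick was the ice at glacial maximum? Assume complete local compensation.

u = t ρ_ice/ρ_m → t = u ρ_m/ρ_ice = 0.565 km × 3340/930 = 2.03 km.

2.03 km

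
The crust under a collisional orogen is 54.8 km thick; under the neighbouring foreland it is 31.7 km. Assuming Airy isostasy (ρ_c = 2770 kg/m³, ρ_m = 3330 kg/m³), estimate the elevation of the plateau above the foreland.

3.88 km

Excess crust Δ = 54.8 km − 31.7 km = 23.1 km, split between elevation h and root r with h + r = Δ.
Airy balance ρ_c h = (ρ_m − ρ_c) r gives r = h ρ_c/(ρ_m − ρ_c), so h (1 + ρ_c/(ρ_m − ρ_c)) = Δ, i.e. h = Δ (ρ_m − ρ_c)/ρ_m.
h = 23.1 km × 560/3330 = 3.88 km.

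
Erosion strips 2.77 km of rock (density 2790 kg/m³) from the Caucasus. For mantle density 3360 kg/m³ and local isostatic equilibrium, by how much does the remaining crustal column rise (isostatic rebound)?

Unloading: uplift u = e ρ_c/ρ_m = 2.77 km × 2790/3360 = 2.3 km.

2.3 km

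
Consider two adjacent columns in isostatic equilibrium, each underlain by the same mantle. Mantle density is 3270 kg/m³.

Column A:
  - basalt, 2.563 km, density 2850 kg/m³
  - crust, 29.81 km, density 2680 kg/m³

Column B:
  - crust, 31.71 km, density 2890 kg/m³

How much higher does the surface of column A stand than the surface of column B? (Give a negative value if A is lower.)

For any compensation level in the mantle, the mantle terms cancel and isostasy reduces to e = (Σt_A − Σt_B) − (Σ(ρt)_A − Σ(ρt)_B) / ρ_m.
Σt_A = 32.373 km; Σt_B = 31.71 km; Σ(ρt)_A = 87195.35; Σ(ρt)_B = 91641.9 (in km·kg/m³).
e = (32.373 − 31.71) − (87195.35 − 91641.9) / 3270 = 2.02 km.

2.02 km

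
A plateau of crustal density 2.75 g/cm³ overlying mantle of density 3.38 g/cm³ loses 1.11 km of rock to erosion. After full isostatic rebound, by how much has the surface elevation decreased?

0.207 km

Rebound u = e ρ_c/ρ_m = 1.11 km × 2.75/3.38 = 0.9031 km.
Net surface drop = e − u = 1.11 km − 0.9031 km = e (ρ_m − ρ_c)/ρ_m = 0.207 km.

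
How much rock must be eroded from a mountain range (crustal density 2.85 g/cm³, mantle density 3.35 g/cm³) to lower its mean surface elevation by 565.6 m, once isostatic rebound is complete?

Net drop Δ = e − u = e − e ρ_c/ρ_m = e (ρ_m − ρ_c)/ρ_m.
e = Δ ρ_m/(ρ_m − ρ_c) = 565.6 m × 3.35/0.5 = 3790 m.

3790 m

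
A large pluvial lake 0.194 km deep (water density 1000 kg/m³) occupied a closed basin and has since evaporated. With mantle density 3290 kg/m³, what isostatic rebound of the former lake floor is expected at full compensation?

u = d ρ_w/ρ_m = 0.194 km × 1000/3290 = 0.059 km.

0.059 km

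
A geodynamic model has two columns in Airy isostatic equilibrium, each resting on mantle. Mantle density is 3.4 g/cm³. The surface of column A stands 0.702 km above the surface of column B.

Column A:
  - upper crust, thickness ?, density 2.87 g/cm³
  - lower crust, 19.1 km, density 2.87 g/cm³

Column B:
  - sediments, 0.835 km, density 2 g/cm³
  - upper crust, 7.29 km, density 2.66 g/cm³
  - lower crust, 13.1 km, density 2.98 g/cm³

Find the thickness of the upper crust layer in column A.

Take the compensation level at the base of the deeper column (depth z_c below the surface of column A) and equate Σ ρ_i t_i down to z_c; mantle fills any gap and the z_c terms cancel.
Column A: x×2.87 + 19.1×2.87 + (z_c − 19.1 − x)×3.4
Column B: 0.702×0 + 0.835×2 + 7.29×2.66 + 13.1×2.98 + (z_c − 0.702 − 21.225)×3.4
The z_c×3.4 term appears on both sides and cancels. Collect the known terms of each column as K = Σ(ρt)_known − 3.4 × (depth of known layers): K_A = 54.817 − 3.4×19.1 = −10.123; K_B = 60.0994 − 3.4×(0.702 + 21.225) = −14.4524.
Balance: K_A − x×(3.4 − 2.87) = K_B, so x = (K_A − K_B)/(3.4 − 2.87) = 4.3294/0.53 = 8.17 km.

8.17 km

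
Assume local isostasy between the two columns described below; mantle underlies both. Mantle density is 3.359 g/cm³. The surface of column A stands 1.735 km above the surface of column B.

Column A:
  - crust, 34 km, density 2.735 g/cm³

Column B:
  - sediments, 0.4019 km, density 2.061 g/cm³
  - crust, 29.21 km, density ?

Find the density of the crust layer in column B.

2.85 g/cm³

Take the compensation level at the base of the deeper column (depth z_c below the surface of column A) and equate Σ ρ_i t_i down to z_c; mantle fills any gap and the z_c terms cancel.
Column A: 34×2.735 + (z_c − 34)×3.359
Column B: 1.735×0 + 0.4019×2.061 + 29.21×ρ + (z_c − 1.735 − 29.6119)×3.359
The z_c×3.359 term appears on both sides and cancels. Collect the known terms of each column as K = Σ(ρt)_known − 3.359 × (depth of known layers): K_A = 92.99 − 3.359×34 = −21.216; K_B = 0.8283159 − 3.359×(1.735 + 29.6119) = −104.465921.
Balance: K_A = K_B + 29.21×ρ, so ρ = (K_A − K_B)/29.21 = 83.2499/29.21 = 2.85 g/cm³.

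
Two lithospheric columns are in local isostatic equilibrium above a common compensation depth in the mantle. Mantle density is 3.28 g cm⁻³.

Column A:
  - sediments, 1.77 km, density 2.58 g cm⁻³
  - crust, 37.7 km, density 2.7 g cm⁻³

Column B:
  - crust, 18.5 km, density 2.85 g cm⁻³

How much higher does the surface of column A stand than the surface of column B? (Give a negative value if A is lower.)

For any compensation level in the mantle, the mantle terms cancel and isostasy reduces to e = (Σt_A − Σt_B) − (Σ(ρt)_A − Σ(ρt)_B) / ρ_m.
Σt_A = 39.47 km; Σt_B = 18.5 km; Σ(ρt)_A = 106.3566; Σ(ρt)_B = 52.725 (in km·g cm⁻³).
e = (39.47 − 18.5) − (106.3566 − 52.725) / 3.28 = 4.62 km.

4.62 km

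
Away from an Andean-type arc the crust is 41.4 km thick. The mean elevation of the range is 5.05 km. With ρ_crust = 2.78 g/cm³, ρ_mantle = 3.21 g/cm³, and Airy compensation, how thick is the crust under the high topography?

Root depth r = h ρ_c / (ρ_m − ρ_c) = 5.05 km × 2.78 / 0.43 = 32.65 km.
Total thickness = T + h + r = 41.4 km + 5.05 km + 32.65 km = 79.1 km.

79.1 km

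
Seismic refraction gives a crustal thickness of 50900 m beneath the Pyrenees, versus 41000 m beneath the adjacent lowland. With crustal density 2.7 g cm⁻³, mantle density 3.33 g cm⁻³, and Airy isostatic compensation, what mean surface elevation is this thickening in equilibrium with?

1870 m

Excess crust Δ = 50900 m − 41000 m = 9900 m, split between elevation h and root r with h + r = Δ.
Airy balance ρ_c h = (ρ_m − ρ_c) r gives r = h ρ_c/(ρ_m − ρ_c), so h (1 + ρ_c/(ρ_m − ρ_c)) = Δ, i.e. h = Δ (ρ_m − ρ_c)/ρ_m.
h = 9900 m × 0.63/3.33 = 1870 m.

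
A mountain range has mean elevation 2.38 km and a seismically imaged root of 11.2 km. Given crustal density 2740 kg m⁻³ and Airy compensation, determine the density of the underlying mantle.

Airy balance: ρ_c h = (ρ_m − ρ_c) r → ρ_m = ρ_c (1 + h/r).
ρ_m = 2740 × (1 + 2.38 km/11.2 km) = 3320 kg m⁻³.

3320 kg m⁻³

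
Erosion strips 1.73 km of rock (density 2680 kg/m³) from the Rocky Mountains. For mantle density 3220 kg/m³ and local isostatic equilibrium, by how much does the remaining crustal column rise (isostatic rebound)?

1.44 km

Unloading: uplift u = e ρ_c/ρ_m = 1.73 km × 2680/3220 = 1.44 km.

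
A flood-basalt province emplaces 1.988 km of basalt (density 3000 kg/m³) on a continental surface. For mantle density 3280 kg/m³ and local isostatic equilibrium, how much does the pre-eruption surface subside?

1.82 km

Subaerial loading: s = t ρ_load / ρ_m.
s = 1.988 km × 3000/3280 = 1.82 km.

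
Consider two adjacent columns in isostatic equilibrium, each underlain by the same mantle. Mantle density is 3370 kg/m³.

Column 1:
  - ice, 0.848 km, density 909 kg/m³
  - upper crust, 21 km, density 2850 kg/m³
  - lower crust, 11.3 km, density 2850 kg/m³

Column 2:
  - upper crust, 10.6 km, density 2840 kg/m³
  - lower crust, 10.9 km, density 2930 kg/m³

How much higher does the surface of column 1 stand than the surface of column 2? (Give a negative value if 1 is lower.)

For any compensation level in the mantle, the mantle terms cancel and isostasy reduces to e = (Σt_1 − Σt_2) − (Σ(ρt)_1 − Σ(ρt)_2) / ρ_m.
Σt_1 = 33.148 km; Σt_2 = 21.5 km; Σ(ρt)_1 = 92825.832; Σ(ρt)_2 = 62041 (in km·kg/m³).
e = (33.148 − 21.5) − (92825.832 − 62041) / 3370 = 2.51 km.

2.51 km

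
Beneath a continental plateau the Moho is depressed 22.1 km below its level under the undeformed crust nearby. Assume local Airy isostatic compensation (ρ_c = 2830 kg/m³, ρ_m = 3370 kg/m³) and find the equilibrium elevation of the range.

By Archimedes' principle applied to the lithosphere: ρ_c h = (ρ_m − ρ_c) r.
h = r (ρ_m − ρ_c) / ρ_c = 22.1 km × (3370 − 2830) / 2830 = 4.22 km.

4.22 km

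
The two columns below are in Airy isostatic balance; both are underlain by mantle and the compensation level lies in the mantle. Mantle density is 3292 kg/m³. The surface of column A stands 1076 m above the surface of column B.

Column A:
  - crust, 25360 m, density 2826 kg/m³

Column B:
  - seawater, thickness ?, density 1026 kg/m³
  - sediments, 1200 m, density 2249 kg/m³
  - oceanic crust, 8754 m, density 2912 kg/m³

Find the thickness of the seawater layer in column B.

Take the compensation level at the base of the deeper column (depth z_c below the surface of column A) and equate Σ ρ_i t_i down to z_c; mantle fills any gap and the z_c terms cancel.
Column A: 25360×2826 + (z_c − 25360)×3292
Column B: 1076×0 + x×1026 + 1200×2249 + 8754×2912 + (z_c − 1076 − 9954 − x)×3292
The z_c×3292 term appears on both sides and cancels. Collect the known terms of each column as K = Σ(ρt)_known − 3292 × (depth of known layers): K_A = 71667360 − 3292×25360 = −11817760; K_B = 28190448 − 3292×(1076 + 9954) = −8120312.
Balance: K_A = K_B − x×(3292 − 1026), so x = (K_B − K_A)/(3292 − 1026) = 3697450/2266 = 1630 m.

1630 m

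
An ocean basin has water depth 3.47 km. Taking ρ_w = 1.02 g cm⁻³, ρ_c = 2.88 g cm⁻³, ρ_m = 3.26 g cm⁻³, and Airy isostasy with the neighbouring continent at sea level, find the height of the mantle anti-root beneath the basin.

By Archimedes' principle applied to the lithosphere: replacing crust with seawater at the top is compensated by replacing crust with mantle at the base: d (ρ_c − ρ_w) = a (ρ_m − ρ_c).
a = d (ρ_c − ρ_w)/(ρ_m − ρ_c) = 3.47 km × 1.86/0.38 = 17 km.

17 km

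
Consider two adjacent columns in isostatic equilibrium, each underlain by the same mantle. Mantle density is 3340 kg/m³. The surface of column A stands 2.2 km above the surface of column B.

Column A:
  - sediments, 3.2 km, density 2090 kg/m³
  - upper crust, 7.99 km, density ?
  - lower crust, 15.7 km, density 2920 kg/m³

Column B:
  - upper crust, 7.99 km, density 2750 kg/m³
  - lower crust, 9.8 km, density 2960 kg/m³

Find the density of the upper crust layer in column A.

Take the compensation level at the base of the deeper column (depth z_c below the surface of column A) and equate Σ ρ_i t_i down to z_c; mantle fills any gap and the z_c terms cancel.
Column A: 3.2×2090 + 7.99×ρ + 15.7×2920 + (z_c − 26.89)×3340
Column B: 2.2×0 + 7.99×2750 + 9.8×2960 + (z_c − 2.2 − 17.79)×3340
The z_c×3340 term appears on both sides and cancels. Collect the known terms of each column as K = Σ(ρt)_known − 3340 × (depth of known layers): K_A = 52532 − 3340×26.89 = −37280.6; K_B = 50980.5 − 3340×(2.2 + 17.79) = −15786.1.
Balance: K_A + 7.99×ρ = K_B, so ρ = (K_B − K_A)/7.99 = 21494.5/7.99 = 2690 kg/m³.

2690 kg/m³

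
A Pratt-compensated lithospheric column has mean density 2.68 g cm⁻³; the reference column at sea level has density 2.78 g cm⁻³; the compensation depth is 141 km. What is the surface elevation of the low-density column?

ρ_ref D = ρ (D + h) → h = D (ρ_ref − ρ)/ρ.
h = 141 km × (2.78 − 2.68)/2.68 = 5.26 km.

5.26 km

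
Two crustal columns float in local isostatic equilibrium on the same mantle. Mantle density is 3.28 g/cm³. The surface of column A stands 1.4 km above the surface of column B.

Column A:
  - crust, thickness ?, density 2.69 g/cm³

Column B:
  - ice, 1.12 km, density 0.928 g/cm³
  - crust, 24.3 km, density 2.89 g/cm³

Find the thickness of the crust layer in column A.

Take the compensation level at the base of the deeper column (depth z_c below the surface of column A) and equate Σ ρ_i t_i down to z_c; mantle fills any gap and the z_c terms cancel.
Column A: x×2.69 + (z_c − 0 − x)×3.28
Column B: 1.4×0 + 1.12×0.928 + 24.3×2.89 + (z_c − 1.4 − 25.42)×3.28
The z_c×3.28 term appears on both sides and cancels. Collect the known terms of each column as K = Σ(ρt)_known − 3.28 × (depth of known layers): K_A = 0 − 3.28×0 = 0; K_B = 71.26636 − 3.28×(1.4 + 25.42) = −16.70324.
Balance: K_A − x×(3.28 − 2.69) = K_B, so x = (K_A − K_B)/(3.28 − 2.69) = 16.7032/0.59 = 28.3 km.

28.3 km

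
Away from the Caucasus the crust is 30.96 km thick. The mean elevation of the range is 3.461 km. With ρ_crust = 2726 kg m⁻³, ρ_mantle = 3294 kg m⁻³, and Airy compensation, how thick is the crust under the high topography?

Root depth r = h ρ_c / (ρ_m − ρ_c) = 3.461 km × 2726 / 568 = 16.61 km.
Total thickness = T + h + r = 30.96 km + 3.461 km + 16.61 km = 51 km.

51 km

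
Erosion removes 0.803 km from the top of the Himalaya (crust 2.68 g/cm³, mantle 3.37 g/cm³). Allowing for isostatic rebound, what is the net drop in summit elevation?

0.164 km

Rebound u = e ρ_c/ρ_m = 0.803 km × 2.68/3.37 = 0.6386 km.
Net surface drop = e − u = 0.803 km − 0.6386 km = e (ρ_m − ρ_c)/ρ_m = 0.164 km.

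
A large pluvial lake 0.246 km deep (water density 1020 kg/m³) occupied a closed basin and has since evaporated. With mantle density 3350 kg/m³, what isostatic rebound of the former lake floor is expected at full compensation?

0.0749 km

u = d ρ_w/ρ_m = 0.246 km × 1020/3350 = 0.0749 km.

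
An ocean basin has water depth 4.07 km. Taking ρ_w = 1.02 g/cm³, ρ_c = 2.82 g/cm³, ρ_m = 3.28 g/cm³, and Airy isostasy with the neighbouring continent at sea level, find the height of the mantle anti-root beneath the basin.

By Archimedes' principle applied to the lithosphere: replacing crust with seawater at the top is compensated by replacing crust with mantle at the base: d (ρ_c − ρ_w) = a (ρ_m − ρ_c).
a = d (ρ_c − ρ_w)/(ρ_m − ρ_c) = 4.07 km × 1.8/0.46 = 15.9 km.

15.9 km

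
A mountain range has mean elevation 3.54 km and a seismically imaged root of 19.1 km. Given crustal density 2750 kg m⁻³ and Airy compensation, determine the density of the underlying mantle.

Airy balance: ρ_c h = (ρ_m − ρ_c) r → ρ_m = ρ_c (1 + h/r).
ρ_m = 2750 × (1 + 3.54 km/19.1 km) = 3260 kg m⁻³.

3260 kg m⁻³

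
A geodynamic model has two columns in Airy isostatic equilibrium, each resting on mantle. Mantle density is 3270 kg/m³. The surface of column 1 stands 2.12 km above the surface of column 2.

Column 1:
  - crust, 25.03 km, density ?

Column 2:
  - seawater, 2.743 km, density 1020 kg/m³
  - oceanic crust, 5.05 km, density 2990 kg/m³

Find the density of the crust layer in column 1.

Take the compensation level at the base of the deeper column (depth z_c below the surface of column 1) and equate Σ ρ_i t_i down to z_c; mantle fills any gap and the z_c terms cancel.
Column 1: 25.03×ρ + (z_c − 25.03)×3270
Column 2: 2.12×0 + 2.743×1020 + 5.05×2990 + (z_c − 2.12 − 7.793)×3270
The z_c×3270 term appears on both sides and cancels. Collect the known terms of each column as K = Σ(ρt)_known − 3270 × (depth of known layers): K_1 = 0 − 3270×25.03 = −81848.1; K_2 = 17897.36 − 3270×(2.12 + 7.793) = −14518.15.
Balance: K_1 + 25.03×ρ = K_2, so ρ = (K_2 − K_1)/25.03 = 67329.9/25.03 = 2690 kg/m³.

2690 kg/m³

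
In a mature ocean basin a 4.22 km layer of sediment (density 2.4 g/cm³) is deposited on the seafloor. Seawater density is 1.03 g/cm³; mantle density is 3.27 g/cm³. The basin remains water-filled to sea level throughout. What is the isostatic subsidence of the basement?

Submarine loading: the sediment displaces seawater, and the subsidence is in turn flooded, so s (ρ_m − ρ_w) = t (ρ_sed − ρ_w).
s = 4.22 km × (2.4 − 1.03) / (3.27 − 1.03) = 2.58 km.

2.58 km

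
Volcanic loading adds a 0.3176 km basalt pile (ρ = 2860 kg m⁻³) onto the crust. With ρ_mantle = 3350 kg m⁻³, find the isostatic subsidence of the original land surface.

Subaerial loading: s = t ρ_load / ρ_m.
s = 0.3176 km × 2860/3350 = 0.271 km.

0.271 km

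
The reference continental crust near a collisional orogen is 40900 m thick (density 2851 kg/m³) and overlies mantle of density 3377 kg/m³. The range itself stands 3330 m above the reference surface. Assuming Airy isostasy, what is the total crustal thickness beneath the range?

62300 m

Root depth r = h ρ_c / (ρ_m − ρ_c) = 3330 m × 2851 / 526 = 18050 m.
Total thickness = T + h + r = 40900 m + 3330 m + 18050 m = 62300 m.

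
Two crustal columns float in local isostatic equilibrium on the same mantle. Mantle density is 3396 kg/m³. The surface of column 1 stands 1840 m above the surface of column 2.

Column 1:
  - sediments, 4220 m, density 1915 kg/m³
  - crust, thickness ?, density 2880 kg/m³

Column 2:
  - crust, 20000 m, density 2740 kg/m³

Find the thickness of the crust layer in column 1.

25400 m

Take the compensation level at the base of the deeper column (depth z_c below the surface of column 1) and equate Σ ρ_i t_i down to z_c; mantle fills any gap and the z_c terms cancel.
Column 1: 4220×1915 + x×2880 + (z_c − 4220 − x)×3396
Column 2: 1840×0 + 20000×2740 + (z_c − 1840 − 20000)×3396
The z_c×3396 term appears on both sides and cancels. Collect the known terms of each column as K = Σ(ρt)_known − 3396 × (depth of known layers): K_1 = 8081300 − 3396×4220 = −6249820; K_2 = 54800000 − 3396×(1840 + 20000) = −19368640.
Balance: K_1 − x×(3396 − 2880) = K_2, so x = (K_1 − K_2)/(3396 − 2880) = 13118800/516 = 25400 m.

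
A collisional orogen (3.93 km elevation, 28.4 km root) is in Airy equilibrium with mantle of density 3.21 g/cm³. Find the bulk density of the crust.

ρ_c h = (ρ_m − ρ_c) r → ρ_c (h + r) = ρ_m r → ρ_c = ρ_m r / (h + r).
ρ_c = 3.21 × 28.4 km / (3.93 km + 28.4 km) = 2.82 g/cm³.

2.82 g/cm³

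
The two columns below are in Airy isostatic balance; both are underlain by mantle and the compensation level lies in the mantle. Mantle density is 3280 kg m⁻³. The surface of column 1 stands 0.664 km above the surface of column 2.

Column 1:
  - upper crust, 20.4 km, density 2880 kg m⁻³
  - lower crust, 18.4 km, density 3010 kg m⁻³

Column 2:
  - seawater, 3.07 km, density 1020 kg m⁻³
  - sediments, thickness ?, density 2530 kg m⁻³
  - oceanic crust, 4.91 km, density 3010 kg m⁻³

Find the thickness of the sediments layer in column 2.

Take the compensation level at the base of the deeper column (depth z_c below the surface of column 1) and equate Σ ρ_i t_i down to z_c; mantle fills any gap and the z_c terms cancel.
Column 1: 20.4×2880 + 18.4×3010 + (z_c − 38.8)×3280
Column 2: 0.664×0 + 3.07×1020 + x×2530 + 4.91×3010 + (z_c − 0.664 − 7.98 − x)×3280
The z_c×3280 term appears on both sides and cancels. Collect the known terms of each column as K = Σ(ρt)_known − 3280 × (depth of known layers): K_1 = 114136 − 3280×38.8 = −13128; K_2 = 17910.5 − 3280×(0.664 + 7.98) = −10441.82.
Balance: K_1 = K_2 − x×(3280 − 2530), so x = (K_2 − K_1)/(3280 − 2530) = 2686.18/750 = 3.58 km.

3.58 km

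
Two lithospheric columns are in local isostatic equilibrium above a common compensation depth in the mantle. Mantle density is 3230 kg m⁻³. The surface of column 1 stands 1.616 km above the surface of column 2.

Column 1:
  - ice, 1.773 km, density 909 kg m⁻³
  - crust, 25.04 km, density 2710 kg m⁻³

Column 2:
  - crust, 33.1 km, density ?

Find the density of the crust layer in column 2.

Take the compensation level at the base of the deeper column (depth z_c below the surface of column 1) and equate Σ ρ_i t_i down to z_c; mantle fills any gap and the z_c terms cancel.
Column 1: 1.773×909 + 25.04×2710 + (z_c − 26.813)×3230
Column 2: 1.616×0 + 33.1×ρ + (z_c − 1.616 − 33.1)×3230
The z_c×3230 term appears on both sides and cancels. Collect the known terms of each column as K = Σ(ρt)_known − 3230 × (depth of known layers): K_1 = 69470.057 − 3230×26.813 = −17135.933; K_2 = 0 − 3230×(1.616 + 33.1) = −112132.68.
Balance: K_1 = K_2 + 33.1×ρ, so ρ = (K_1 − K_2)/33.1 = 94996.7/33.1 = 2870 kg m⁻³.

2870 kg m⁻³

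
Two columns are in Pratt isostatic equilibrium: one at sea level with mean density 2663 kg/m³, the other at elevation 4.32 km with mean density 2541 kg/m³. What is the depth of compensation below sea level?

90 km

ρ_ref D = ρ (D + h) → D (ρ_ref − ρ) = ρ h.
D = ρ h/(ρ_ref − ρ) = 2541 × 4.32 km/(2663 − 2541) = 90 km.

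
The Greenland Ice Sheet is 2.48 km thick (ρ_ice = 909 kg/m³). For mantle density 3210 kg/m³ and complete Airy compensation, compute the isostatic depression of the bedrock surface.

Equating mass per unit area of the two columns: the ice load ρ_ice t is balanced by mantle displaced below, ρ_m s.
s = t ρ_ice / ρ_m = 2.48 km × 909/3210 = 0.702 km.

0.702 km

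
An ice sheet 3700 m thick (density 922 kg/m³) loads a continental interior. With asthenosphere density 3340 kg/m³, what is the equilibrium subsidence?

By Archimedes' principle applied to the lithosphere: the ice load ρ_ice t is balanced by mantle displaced below, ρ_m s.
s = t ρ_ice / ρ_m = 3700 m × 922/3340 = 1020 m.

1020 m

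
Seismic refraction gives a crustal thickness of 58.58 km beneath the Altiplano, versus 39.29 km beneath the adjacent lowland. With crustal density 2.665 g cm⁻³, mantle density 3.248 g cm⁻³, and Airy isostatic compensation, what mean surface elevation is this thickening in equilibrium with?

3.46 km

Excess crust Δ = 58.58 km − 39.29 km = 19.29 km, split between elevation h and root r with h + r = Δ.
Airy balance ρ_c h = (ρ_m − ρ_c) r gives r = h ρ_c/(ρ_m − ρ_c), so h (1 + ρ_c/(ρ_m − ρ_c)) = Δ, i.e. h = Δ (ρ_m − ρ_c)/ρ_m.
h = 19.29 km × 0.583/3.248 = 3.46 km.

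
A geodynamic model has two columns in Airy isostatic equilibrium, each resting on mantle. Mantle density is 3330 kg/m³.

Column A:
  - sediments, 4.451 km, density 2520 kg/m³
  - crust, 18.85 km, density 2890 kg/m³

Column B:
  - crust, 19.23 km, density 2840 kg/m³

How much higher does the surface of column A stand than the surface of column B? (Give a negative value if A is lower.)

0.744 km

For any compensation level in the mantle, the mantle terms cancel and isostasy reduces to e = (Σt_A − Σt_B) − (Σ(ρt)_A − Σ(ρt)_B) / ρ_m.
Σt_A = 23.301 km; Σt_B = 19.23 km; Σ(ρt)_A = 65693.02; Σ(ρt)_B = 54613.2 (in km·kg/m³).
e = (23.301 − 19.23) − (65693.02 − 54613.2) / 3330 = 0.744 km.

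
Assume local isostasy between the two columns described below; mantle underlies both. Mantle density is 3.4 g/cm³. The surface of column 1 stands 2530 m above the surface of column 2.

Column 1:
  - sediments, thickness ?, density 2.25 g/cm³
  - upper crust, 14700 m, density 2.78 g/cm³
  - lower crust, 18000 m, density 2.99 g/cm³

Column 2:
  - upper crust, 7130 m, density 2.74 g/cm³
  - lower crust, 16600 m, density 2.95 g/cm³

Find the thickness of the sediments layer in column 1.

3730 m

Take the compensation level at the base of the deeper column (depth z_c below the surface of column 1) and equate Σ ρ_i t_i down to z_c; mantle fills any gap and the z_c terms cancel.
Column 1: x×2.25 + 14700×2.78 + 18000×2.99 + (z_c − 32700 − x)×3.4
Column 2: 2530×0 + 7130×2.74 + 16600×2.95 + (z_c − 2530 − 23730)×3.4
The z_c×3.4 term appears on both sides and cancels. Collect the known terms of each column as K = Σ(ρt)_known − 3.4 × (depth of known layers): K_1 = 94686 − 3.4×32700 = −16494; K_2 = 68506.2 − 3.4×(2530 + 23730) = −20777.8.
Balance: K_1 − x×(3.4 − 2.25) = K_2, so x = (K_1 − K_2)/(3.4 − 2.25) = 4283.8/1.15 = 3730 m.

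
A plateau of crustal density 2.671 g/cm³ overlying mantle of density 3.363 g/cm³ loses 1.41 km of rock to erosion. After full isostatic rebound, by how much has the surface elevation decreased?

0.29 km

Rebound u = e ρ_c/ρ_m = 1.41 km × 2.671/3.363 = 1.12 km.
Net surface drop = e − u = 1.41 km − 1.12 km = e (ρ_m − ρ_c)/ρ_m = 0.29 km.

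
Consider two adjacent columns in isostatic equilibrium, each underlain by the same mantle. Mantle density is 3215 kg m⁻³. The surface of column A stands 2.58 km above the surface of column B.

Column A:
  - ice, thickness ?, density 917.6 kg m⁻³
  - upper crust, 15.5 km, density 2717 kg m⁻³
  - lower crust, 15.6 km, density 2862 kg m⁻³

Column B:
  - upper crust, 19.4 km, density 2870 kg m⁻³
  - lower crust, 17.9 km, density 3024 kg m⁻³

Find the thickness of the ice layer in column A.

2.26 km

Take the compensation level at the base of the deeper column (depth z_c below the surface of column A) and equate Σ ρ_i t_i down to z_c; mantle fills any gap and the z_c terms cancel.
Column A: x×917.6 + 15.5×2717 + 15.6×2862 + (z_c − 31.1 − x)×3215
Column B: 2.58×0 + 19.4×2870 + 17.9×3024 + (z_c − 2.58 − 37.3)×3215
The z_c×3215 term appears on both sides and cancels. Collect the known terms of each column as K = Σ(ρt)_known − 3215 × (depth of known layers): K_A = 86760.7 − 3215×31.1 = −13225.8; K_B = 109807.6 − 3215×(2.58 + 37.3) = −18406.6.
Balance: K_A − x×(3215 − 917.6) = K_B, so x = (K_A − K_B)/(3215 − 917.6) = 5180.8/2297.4 = 2.26 km.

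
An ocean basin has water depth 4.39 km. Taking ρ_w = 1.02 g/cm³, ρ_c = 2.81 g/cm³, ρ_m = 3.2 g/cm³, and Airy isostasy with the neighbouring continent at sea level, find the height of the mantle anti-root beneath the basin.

Equating mass per unit area of the two columns: replacing crust with seawater at the top is compensated by replacing crust with mantle at the base: d (ρ_c − ρ_w) = a (ρ_m − ρ_c).
a = d (ρ_c − ρ_w)/(ρ_m − ρ_c) = 4.39 km × 1.79/0.39 = 20.1 km.

20.1 km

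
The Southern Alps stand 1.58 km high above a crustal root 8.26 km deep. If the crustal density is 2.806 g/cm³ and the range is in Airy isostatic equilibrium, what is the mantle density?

3.34 g/cm³

Airy balance: ρ_c h = (ρ_m − ρ_c) r → ρ_m = ρ_c (1 + h/r).
ρ_m = 2.806 × (1 + 1.58 km/8.26 km) = 3.34 g/cm³.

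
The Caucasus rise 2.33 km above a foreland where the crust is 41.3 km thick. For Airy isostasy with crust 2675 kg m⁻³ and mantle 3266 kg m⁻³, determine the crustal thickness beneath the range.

54.2 km

Root depth r = h ρ_c / (ρ_m − ρ_c) = 2.33 km × 2675 / 591 = 10.55 km.
Total thickness = T + h + r = 41.3 km + 2.33 km + 10.55 km = 54.2 km.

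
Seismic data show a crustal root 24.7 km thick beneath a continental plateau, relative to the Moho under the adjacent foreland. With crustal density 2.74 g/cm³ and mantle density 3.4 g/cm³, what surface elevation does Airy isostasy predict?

Balancing pressure at the compensation depth: ρ_c h = (ρ_m − ρ_c) r.
h = r (ρ_m − ρ_c) / ρ_c = 24.7 km × (3.4 − 2.74) / 2.74 = 5.95 km.

5.95 km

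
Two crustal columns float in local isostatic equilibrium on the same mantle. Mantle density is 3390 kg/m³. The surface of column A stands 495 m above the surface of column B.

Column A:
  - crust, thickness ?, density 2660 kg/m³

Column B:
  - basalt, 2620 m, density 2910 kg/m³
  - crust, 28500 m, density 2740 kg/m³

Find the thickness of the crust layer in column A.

29400 m

Take the compensation level at the base of the deeper column (depth z_c below the surface of column A) and equate Σ ρ_i t_i down to z_c; mantle fills any gap and the z_c terms cancel.
Column A: x×2660 + (z_c − 0 − x)×3390
Column B: 495×0 + 2620×2910 + 28500×2740 + (z_c − 495 − 31120)×3390
The z_c×3390 term appears on both sides and cancels. Collect the known terms of each column as K = Σ(ρt)_known − 3390 × (depth of known layers): K_A = 0 − 3390×0 = 0; K_B = 85714200 − 3390×(495 + 31120) = −21460650.
Balance: K_A − x×(3390 − 2660) = K_B, so x = (K_A − K_B)/(3390 − 2660) = 21460600/730 = 29400 m.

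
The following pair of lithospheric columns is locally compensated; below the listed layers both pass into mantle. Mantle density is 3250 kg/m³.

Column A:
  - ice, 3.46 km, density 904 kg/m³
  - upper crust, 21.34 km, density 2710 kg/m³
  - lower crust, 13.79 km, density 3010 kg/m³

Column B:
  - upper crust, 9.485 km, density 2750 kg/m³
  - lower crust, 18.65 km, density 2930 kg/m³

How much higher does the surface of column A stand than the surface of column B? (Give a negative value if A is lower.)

For any compensation level in the mantle, the mantle terms cancel and isostasy reduces to e = (Σt_A − Σt_B) − (Σ(ρt)_A − Σ(ρt)_B) / ρ_m.
Σt_A = 38.59 km; Σt_B = 28.135 km; Σ(ρt)_A = 102467.14; Σ(ρt)_B = 80728.25 (in km·kg/m³).
e = (38.59 − 28.135) − (102467.14 − 80728.25) / 3250 = 3.77 km.

3.77 km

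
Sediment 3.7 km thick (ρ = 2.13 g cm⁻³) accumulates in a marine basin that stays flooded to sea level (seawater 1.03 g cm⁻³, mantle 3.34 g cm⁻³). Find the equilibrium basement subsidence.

1.76 km

Submarine loading: the sediment displaces seawater, and the subsidence is in turn flooded, so s (ρ_m − ρ_w) = t (ρ_sed − ρ_w).
s = 3.7 km × (2.13 − 1.03) / (3.34 − 1.03) = 1.76 km.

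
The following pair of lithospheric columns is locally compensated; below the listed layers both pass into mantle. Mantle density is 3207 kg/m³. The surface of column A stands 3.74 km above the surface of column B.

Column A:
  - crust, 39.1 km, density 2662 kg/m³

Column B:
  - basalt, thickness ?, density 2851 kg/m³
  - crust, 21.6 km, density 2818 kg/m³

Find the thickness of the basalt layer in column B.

2.56 km

Take the compensation level at the base of the deeper column (depth z_c below the surface of column A) and equate Σ ρ_i t_i down to z_c; mantle fills any gap and the z_c terms cancel.
Column A: 39.1×2662 + (z_c − 39.1)×3207
Column B: 3.74×0 + x×2851 + 21.6×2818 + (z_c − 3.74 − 21.6 − x)×3207
The z_c×3207 term appears on both sides and cancels. Collect the known terms of each column as K = Σ(ρt)_known − 3207 × (depth of known layers): K_A = 104084.2 − 3207×39.1 = −21309.5; K_B = 60868.8 − 3207×(3.74 + 21.6) = −20396.58.
Balance: K_A = K_B − x×(3207 − 2851), so x = (K_B − K_A)/(3207 − 2851) = 912.92/356 = 2.56 km.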